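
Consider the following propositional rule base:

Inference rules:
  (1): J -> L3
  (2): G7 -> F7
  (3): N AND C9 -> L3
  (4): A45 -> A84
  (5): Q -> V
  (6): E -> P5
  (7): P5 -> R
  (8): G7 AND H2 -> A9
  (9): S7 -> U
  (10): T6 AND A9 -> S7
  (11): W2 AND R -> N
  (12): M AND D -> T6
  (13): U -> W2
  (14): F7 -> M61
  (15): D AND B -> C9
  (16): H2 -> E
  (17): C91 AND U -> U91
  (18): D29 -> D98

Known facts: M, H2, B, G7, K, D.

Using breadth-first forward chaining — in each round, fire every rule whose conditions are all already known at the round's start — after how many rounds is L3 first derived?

Round 1 fires (2), (8), (12), (15), (16), giving F7, A9, T6, C9, E.
Round 2 fires (6), (10), (14), giving P5, S7, M61.
Round 3 fires (7), (9), giving R, U.
Round 4 fires (13), giving W2.
Round 5 fires (11), giving N.
Round 6 fires (3), giving L3.
L3 first appears in round 6.

6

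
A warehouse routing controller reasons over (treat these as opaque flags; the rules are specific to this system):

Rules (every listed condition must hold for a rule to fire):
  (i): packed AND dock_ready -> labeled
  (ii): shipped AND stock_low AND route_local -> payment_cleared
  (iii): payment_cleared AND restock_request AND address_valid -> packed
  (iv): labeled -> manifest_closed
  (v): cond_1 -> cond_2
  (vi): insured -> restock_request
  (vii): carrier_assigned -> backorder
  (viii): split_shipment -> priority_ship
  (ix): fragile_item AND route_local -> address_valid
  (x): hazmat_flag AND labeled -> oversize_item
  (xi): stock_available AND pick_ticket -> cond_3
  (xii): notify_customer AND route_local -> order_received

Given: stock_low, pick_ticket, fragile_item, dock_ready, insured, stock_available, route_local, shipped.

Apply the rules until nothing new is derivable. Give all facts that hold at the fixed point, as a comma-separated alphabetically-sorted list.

address_valid, cond_3, dock_ready, fragile_item, insured, labeled, manifest_closed, packed, payment_cleared, pick_ticket, restock_request, route_local, shipped, stock_available, stock_low

Round 1: (ii) [shipped AND stock_low AND route_local -> payment_cleared]; (vi) [insured -> restock_request]; (ix) [fragile_item AND route_local -> address_valid]; (xi) [stock_available AND pick_ticket -> cond_3]. Adds payment_cleared, restock_request, address_valid, cond_3.
Round 2: (iii) [payment_cleared AND restock_request AND address_valid -> packed]. Adds packed.
Round 3: (i) [packed AND dock_ready -> labeled]. Adds labeled.
Round 4: (iv) [labeled -> manifest_closed]. Adds manifest_closed.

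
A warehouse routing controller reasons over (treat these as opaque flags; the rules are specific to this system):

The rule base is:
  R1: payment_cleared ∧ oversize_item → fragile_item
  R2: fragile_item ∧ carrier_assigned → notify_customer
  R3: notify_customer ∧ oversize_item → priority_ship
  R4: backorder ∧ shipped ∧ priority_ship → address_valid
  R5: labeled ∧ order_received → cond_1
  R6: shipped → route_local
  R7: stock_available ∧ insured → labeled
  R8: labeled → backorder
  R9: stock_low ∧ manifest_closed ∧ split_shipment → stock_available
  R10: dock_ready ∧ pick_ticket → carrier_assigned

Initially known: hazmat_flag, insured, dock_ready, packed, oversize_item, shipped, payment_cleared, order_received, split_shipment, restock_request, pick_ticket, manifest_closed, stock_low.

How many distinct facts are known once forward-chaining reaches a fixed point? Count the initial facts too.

Round 1 fires R1, R6, R9, R10, giving fragile_item, route_local, stock_available, carrier_assigned.
Round 2 fires R2, R7, giving notify_customer, labeled.
Round 3 fires R3, R5, R8, giving priority_ship, cond_1, backorder.
Round 4 fires R4, giving address_valid.
Closure: {address_valid, backorder, carrier_assigned, cond_1, dock_ready, fragile_item, hazmat_flag, insured, labeled, manifest_closed, notify_customer, order_received, oversize_item, packed, payment_cleared, pick_ticket, priority_ship, restock_request, route_local, shipped, split_shipment, stock_available, stock_low} — 23 facts.

23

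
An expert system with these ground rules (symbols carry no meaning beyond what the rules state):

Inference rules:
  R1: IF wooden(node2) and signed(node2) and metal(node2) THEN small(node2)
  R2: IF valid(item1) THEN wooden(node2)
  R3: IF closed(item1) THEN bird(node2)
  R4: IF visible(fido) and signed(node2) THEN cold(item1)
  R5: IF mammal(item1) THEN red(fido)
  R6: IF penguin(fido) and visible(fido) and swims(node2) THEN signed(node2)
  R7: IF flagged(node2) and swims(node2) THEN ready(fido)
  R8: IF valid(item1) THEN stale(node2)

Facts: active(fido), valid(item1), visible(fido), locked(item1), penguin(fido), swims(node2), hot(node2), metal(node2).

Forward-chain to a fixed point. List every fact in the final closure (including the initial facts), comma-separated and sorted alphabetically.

Round 1: R2 [IF valid(item1) THEN wooden(node2)]; R6 [IF penguin(fido) and visible(fido) and swims(node2) THEN signed(node2)]; R8 [IF valid(item1) THEN stale(node2)]. Adds wooden(node2), signed(node2), stale(node2).
Round 2: R1 [IF wooden(node2) and signed(node2) and metal(node2) THEN small(node2)]; R4 [IF visible(fido) and signed(node2) THEN cold(item1)]. Adds small(node2), cold(item1).

active(fido), cold(item1), hot(node2), locked(item1), metal(node2), penguin(fido), signed(node2), small(node2), stale(node2), swims(node2), valid(item1), visible(fido), wooden(node2)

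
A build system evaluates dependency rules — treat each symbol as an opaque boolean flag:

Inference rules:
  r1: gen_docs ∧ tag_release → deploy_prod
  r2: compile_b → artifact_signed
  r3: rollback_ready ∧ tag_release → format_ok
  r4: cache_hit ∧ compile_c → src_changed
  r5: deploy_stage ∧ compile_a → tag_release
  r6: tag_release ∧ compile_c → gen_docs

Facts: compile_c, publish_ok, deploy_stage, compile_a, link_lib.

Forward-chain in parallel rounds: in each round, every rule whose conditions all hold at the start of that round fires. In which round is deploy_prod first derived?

Round 1: r5 [deploy_stage ∧ compile_a → tag_release]. Adds tag_release.
Round 2: r6 [tag_release ∧ compile_c → gen_docs]. Adds gen_docs.
Round 3: r1 [gen_docs ∧ tag_release → deploy_prod]. Adds deploy_prod.
deploy_prod first appears in round 3.

3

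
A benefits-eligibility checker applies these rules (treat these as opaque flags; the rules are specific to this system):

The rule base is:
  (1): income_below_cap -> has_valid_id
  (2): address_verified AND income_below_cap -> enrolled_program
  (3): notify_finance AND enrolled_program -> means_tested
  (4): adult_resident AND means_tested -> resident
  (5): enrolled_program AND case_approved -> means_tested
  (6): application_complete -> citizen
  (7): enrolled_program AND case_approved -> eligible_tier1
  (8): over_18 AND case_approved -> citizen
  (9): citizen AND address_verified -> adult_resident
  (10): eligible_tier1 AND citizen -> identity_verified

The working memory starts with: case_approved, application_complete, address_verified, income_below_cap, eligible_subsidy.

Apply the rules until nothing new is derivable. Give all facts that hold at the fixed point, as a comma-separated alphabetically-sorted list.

Round 1 fires (1), (2), (6), giving has_valid_id, enrolled_program, citizen.
Round 2 fires (5), (7), (9), giving means_tested, eligible_tier1, adult_resident.
Round 3 fires (4), (10), giving resident, identity_verified.

address_verified, adult_resident, application_complete, case_approved, citizen, eligible_subsidy, eligible_tier1, enrolled_program, has_valid_id, identity_verified, income_below_cap, means_tested, resident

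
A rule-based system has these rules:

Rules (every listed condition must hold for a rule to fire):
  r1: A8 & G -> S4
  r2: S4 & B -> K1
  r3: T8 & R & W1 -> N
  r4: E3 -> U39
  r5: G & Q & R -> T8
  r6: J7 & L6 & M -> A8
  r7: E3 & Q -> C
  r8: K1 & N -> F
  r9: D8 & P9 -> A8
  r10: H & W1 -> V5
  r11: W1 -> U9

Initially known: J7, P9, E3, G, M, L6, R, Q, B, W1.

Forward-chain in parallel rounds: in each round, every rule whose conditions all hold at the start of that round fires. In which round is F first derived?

4

Round 1 fires r4, r5, r6, r7, r11, giving U39, T8, A8, C, U9.
Round 2 fires r1, r3, giving S4, N.
Round 3 fires r2, giving K1.
Round 4 fires r8, giving F.
F first appears in round 4.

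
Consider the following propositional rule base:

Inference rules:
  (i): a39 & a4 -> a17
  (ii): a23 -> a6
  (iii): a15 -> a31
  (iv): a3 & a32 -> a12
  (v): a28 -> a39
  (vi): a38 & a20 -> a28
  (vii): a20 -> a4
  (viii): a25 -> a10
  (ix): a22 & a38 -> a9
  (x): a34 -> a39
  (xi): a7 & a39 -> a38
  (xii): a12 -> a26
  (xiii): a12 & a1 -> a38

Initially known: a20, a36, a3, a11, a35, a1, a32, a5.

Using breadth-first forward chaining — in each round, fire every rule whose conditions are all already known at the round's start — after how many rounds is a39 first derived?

4

[1] (iv) [a3 & a32 -> a12]; (vii) [a20 -> a4]. ⇒ new: a12, a4.
[2] (xii) [a12 -> a26]; (xiii) [a12 & a1 -> a38]. ⇒ new: a26, a38.
[3] (vi) [a38 & a20 -> a28]. ⇒ new: a28.
[4] (v) [a28 -> a39]. ⇒ new: a39.
a39 first appears in round 4.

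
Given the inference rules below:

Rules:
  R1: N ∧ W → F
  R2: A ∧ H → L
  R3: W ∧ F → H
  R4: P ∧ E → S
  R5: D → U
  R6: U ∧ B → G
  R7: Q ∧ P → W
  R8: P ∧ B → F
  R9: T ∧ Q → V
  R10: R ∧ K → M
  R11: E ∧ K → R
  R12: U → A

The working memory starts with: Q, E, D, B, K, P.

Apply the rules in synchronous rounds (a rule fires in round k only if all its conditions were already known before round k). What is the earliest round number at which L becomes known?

[1] R4 [P ∧ E → S]; R5 [D → U]; R7 [Q ∧ P → W]; R8 [P ∧ B → F]; R11 [E ∧ K → R]. ⇒ new: S, U, W, F, R.
[2] R3 [W ∧ F → H]; R6 [U ∧ B → G]; R10 [R ∧ K → M]; R12 [U → A]. ⇒ new: H, G, M, A.
[3] R2 [A ∧ H → L]. ⇒ new: L.
L first appears in round 3.

3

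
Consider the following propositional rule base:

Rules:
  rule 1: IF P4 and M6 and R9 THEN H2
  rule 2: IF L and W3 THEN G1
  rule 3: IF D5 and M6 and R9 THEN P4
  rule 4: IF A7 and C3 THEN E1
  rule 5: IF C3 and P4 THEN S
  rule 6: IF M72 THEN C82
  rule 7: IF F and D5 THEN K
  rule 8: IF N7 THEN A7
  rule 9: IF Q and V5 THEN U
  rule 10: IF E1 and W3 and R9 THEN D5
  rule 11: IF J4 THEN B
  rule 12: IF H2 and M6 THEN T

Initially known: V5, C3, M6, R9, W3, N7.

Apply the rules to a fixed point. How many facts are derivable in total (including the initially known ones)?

13

Round 1 — rule 8, derive A7.
Round 2 — rule 4, derive E1.
Round 3 — rule 10, derive D5.
Round 4 — rule 3, derive P4.
Round 5 — rule 1, rule 5, derive H2, S.
Round 6 — rule 12, derive T.
Closure: {A7, C3, D5, E1, H2, M6, N7, P4, R9, S, T, V5, W3} — 13 facts.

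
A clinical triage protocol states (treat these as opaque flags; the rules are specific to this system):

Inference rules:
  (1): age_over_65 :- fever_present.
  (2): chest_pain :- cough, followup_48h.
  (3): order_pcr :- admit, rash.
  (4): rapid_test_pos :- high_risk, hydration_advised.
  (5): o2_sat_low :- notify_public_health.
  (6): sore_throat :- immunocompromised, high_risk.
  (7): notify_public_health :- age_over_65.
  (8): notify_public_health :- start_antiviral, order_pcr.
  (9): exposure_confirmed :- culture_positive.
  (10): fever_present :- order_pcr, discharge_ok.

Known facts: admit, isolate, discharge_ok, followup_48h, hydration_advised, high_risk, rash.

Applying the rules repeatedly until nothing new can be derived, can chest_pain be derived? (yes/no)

[1] (3) [order_pcr :- admit, rash.]; (4) [rapid_test_pos :- high_risk, hydration_advised.]. ⇒ new: order_pcr, rapid_test_pos.
[2] (10) [fever_present :- order_pcr, discharge_ok.]. ⇒ new: fever_present.
[3] (1) [age_over_65 :- fever_present.]. ⇒ new: age_over_65.
[4] (7) [notify_public_health :- age_over_65.]. ⇒ new: notify_public_health.
[5] (5) [o2_sat_low :- notify_public_health.]. ⇒ new: o2_sat_low.
Fixed point reached. chest_pain is concluded only by (2); (2) needs cough (never derived).

no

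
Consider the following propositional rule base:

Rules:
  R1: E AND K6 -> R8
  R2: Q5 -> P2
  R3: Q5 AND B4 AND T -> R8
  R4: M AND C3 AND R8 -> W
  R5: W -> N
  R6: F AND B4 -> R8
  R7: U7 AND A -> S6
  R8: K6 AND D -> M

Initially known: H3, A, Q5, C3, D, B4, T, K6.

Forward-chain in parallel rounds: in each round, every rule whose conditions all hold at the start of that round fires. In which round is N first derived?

3

[1] R2 [Q5 -> P2]; R3 [Q5 AND B4 AND T -> R8]; R8 [K6 AND D -> M]. ⇒ new: P2, R8, M.
[2] R4 [M AND C3 AND R8 -> W]. ⇒ new: W.
[3] R5 [W -> N]. ⇒ new: N.
N first appears in round 3.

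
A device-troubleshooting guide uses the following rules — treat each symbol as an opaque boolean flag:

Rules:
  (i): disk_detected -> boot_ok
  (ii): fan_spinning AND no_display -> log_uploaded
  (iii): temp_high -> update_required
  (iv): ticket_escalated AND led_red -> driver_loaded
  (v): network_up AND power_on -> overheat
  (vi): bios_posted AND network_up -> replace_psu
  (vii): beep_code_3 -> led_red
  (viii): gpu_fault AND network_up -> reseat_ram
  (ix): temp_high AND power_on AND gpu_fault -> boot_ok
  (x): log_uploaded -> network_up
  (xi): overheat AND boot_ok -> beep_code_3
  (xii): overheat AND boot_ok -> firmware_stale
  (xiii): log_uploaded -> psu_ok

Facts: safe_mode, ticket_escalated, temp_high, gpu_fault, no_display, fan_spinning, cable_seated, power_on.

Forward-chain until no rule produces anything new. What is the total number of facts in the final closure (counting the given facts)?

19

Round 1 — (ii), (iii), (ix), derive log_uploaded, update_required, boot_ok.
Round 2 — (x), (xiii), derive network_up, psu_ok.
Round 3 — (v), (viii), derive overheat, reseat_ram.
Round 4 — (xi), (xii), derive beep_code_3, firmware_stale.
Round 5 — (vii), derive led_red.
Round 6 — (iv), derive driver_loaded.
Closure: {beep_code_3, boot_ok, cable_seated, driver_loaded, fan_spinning, firmware_stale, gpu_fault, led_red, log_uploaded, network_up, no_display, overheat, power_on, psu_ok, reseat_ram, safe_mode, temp_high, ticket_escalated, update_required} — 19 facts.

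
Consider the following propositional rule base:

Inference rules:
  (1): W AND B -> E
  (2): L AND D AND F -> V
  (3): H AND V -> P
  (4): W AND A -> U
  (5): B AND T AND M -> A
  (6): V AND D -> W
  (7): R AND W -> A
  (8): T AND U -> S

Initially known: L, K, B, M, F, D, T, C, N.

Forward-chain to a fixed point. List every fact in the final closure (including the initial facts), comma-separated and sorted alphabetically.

A, B, C, D, E, F, K, L, M, N, S, T, U, V, W

Round 1: (2) [L AND D AND F -> V]; (5) [B AND T AND M -> A]. New: V, A.
Round 2: (6) [V AND D -> W]. New: W.
Round 3: (1) [W AND B -> E]; (4) [W AND A -> U]. New: E, U.
Round 4: (8) [T AND U -> S]. New: S.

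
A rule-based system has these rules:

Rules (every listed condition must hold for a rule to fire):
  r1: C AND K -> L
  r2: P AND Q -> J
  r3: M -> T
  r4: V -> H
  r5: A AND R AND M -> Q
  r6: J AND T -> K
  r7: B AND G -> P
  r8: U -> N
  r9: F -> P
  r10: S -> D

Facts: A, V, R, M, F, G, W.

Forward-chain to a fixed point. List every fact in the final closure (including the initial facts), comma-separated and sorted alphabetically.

[1] r3 [M -> T]; r4 [V -> H]; r5 [A AND R AND M -> Q]; r9 [F -> P]. ⇒ new: T, H, Q, P.
[2] r2 [P AND Q -> J]. ⇒ new: J.
[3] r6 [J AND T -> K]. ⇒ new: K.

A, F, G, H, J, K, M, P, Q, R, T, V, W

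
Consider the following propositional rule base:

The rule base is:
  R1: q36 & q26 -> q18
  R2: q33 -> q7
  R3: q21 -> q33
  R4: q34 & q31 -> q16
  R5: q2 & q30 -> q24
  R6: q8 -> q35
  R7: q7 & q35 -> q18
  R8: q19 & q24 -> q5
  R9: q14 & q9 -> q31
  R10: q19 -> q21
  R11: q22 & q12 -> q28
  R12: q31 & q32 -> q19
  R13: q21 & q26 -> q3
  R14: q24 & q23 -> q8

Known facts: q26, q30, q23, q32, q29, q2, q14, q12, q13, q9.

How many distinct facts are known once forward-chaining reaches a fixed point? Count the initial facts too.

21

Round 1: R5 [q2 & q30 -> q24]; R9 [q14 & q9 -> q31]. Adds q24, q31.
Round 2: R12 [q31 & q32 -> q19]; R14 [q24 & q23 -> q8]. Adds q19, q8.
Round 3: R6 [q8 -> q35]; R8 [q19 & q24 -> q5]; R10 [q19 -> q21]. Adds q35, q5, q21.
Round 4: R3 [q21 -> q33]; R13 [q21 & q26 -> q3]. Adds q33, q3.
Round 5: R2 [q33 -> q7]. Adds q7.
Round 6: R7 [q7 & q35 -> q18]. Adds q18.
Closure: {q12, q13, q14, q18, q19, q2, q21, q23, q24, q26, q29, q3, q30, q31, q32, q33, q35, q5, q7, q8, q9} — 21 facts.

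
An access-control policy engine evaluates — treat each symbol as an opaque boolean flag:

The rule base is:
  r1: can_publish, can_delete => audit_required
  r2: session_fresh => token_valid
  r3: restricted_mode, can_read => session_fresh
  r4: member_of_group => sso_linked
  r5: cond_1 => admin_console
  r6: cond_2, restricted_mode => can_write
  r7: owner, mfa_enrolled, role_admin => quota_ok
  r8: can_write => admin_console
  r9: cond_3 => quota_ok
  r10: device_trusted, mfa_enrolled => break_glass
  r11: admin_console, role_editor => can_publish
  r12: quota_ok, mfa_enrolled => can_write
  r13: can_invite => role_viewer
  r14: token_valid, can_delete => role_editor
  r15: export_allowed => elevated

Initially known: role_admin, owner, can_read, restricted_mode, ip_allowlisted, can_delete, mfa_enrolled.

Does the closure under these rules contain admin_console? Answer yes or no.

yes

Round 1 fires r3, r7, giving session_fresh, quota_ok.
Round 2 fires r2, r12, giving token_valid, can_write.
Round 3 fires r8, r14, giving admin_console, role_editor.
Round 4 fires r11, giving can_publish.
Round 5 fires r1, giving audit_required.
admin_console appears in round 3, so it is derivable.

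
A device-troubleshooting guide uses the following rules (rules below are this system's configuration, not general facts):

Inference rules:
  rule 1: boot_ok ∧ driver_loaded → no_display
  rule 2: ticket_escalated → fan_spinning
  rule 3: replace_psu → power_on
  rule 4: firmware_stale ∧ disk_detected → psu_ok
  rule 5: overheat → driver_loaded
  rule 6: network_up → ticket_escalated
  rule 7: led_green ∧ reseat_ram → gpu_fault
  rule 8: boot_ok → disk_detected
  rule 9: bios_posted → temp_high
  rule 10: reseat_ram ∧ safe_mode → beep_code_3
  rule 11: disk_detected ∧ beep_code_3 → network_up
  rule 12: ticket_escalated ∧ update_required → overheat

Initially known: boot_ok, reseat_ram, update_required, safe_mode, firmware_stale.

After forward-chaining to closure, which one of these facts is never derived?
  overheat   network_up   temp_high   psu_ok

temp_high

Round 1: rule 8 [boot_ok → disk_detected]; rule 10 [reseat_ram ∧ safe_mode → beep_code_3]. Adds disk_detected, beep_code_3.
Round 2: rule 4 [firmware_stale ∧ disk_detected → psu_ok]; rule 11 [disk_detected ∧ beep_code_3 → network_up]. Adds psu_ok, network_up.
Round 3: rule 6 [network_up → ticket_escalated]. Adds ticket_escalated.
Round 4: rule 2 [ticket_escalated → fan_spinning]; rule 12 [ticket_escalated ∧ update_required → overheat]. Adds fan_spinning, overheat.
Round 5: rule 5 [overheat → driver_loaded]. Adds driver_loaded.
Round 6: rule 1 [boot_ok ∧ driver_loaded → no_display]. Adds no_display.
Derived: network_up (round 2), overheat (round 4), psu_ok (round 2). temp_high never appears in any round.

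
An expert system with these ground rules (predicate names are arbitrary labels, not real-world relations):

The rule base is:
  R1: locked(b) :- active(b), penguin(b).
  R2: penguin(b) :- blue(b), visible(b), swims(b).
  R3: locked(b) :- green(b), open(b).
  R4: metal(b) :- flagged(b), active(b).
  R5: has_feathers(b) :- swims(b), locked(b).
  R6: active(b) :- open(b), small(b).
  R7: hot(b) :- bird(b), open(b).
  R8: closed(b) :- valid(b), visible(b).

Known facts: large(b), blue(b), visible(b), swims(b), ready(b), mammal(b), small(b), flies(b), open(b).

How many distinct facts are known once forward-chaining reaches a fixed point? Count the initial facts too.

13

[1] R2 [penguin(b) :- blue(b), visible(b), swims(b).]; R6 [active(b) :- open(b), small(b).]. ⇒ new: penguin(b), active(b).
[2] R1 [locked(b) :- active(b), penguin(b).]. ⇒ new: locked(b).
[3] R5 [has_feathers(b) :- swims(b), locked(b).]. ⇒ new: has_feathers(b).
Closure: {active(b), blue(b), flies(b), has_feathers(b), large(b), locked(b), mammal(b), open(b), penguin(b), ready(b), small(b), swims(b), visible(b)} — 13 facts.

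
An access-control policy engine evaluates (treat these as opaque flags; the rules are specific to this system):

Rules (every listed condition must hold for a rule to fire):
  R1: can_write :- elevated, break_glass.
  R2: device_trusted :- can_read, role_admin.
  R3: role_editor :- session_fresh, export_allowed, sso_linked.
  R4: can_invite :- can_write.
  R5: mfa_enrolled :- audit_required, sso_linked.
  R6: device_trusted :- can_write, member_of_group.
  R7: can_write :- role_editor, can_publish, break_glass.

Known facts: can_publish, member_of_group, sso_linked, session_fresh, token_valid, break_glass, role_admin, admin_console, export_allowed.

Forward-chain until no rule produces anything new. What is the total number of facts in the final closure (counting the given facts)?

13

Round 1: R3 [role_editor :- session_fresh, export_allowed, sso_linked.]. Adds role_editor.
Round 2: R7 [can_write :- role_editor, can_publish, break_glass.]. Adds can_write.
Round 3: R4 [can_invite :- can_write.]; R6 [device_trusted :- can_write, member_of_group.]. Adds can_invite, device_trusted.
Closure: {admin_console, break_glass, can_invite, can_publish, can_write, device_trusted, export_allowed, member_of_group, role_admin, role_editor, session_fresh, sso_linked, token_valid} — 13 facts.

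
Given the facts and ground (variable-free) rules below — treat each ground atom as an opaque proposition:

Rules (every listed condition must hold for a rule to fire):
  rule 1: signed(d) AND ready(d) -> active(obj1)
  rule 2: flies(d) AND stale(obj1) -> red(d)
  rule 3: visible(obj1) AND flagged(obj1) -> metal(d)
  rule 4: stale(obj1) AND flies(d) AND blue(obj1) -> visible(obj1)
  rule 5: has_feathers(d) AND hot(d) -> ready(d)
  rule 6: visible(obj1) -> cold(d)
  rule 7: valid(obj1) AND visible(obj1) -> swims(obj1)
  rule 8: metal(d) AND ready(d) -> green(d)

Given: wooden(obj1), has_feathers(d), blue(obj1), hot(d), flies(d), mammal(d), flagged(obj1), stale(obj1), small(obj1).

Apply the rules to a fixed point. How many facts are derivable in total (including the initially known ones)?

15

Round 1 fires rule 2, rule 4, rule 5, giving red(d), visible(obj1), ready(d).
Round 2 fires rule 3, rule 6, giving metal(d), cold(d).
Round 3 fires rule 8, giving green(d).
Closure: {blue(obj1), cold(d), flagged(obj1), flies(d), green(d), has_feathers(d), hot(d), mammal(d), metal(d), ready(d), red(d), small(obj1), stale(obj1), visible(obj1), wooden(obj1)} — 15 facts.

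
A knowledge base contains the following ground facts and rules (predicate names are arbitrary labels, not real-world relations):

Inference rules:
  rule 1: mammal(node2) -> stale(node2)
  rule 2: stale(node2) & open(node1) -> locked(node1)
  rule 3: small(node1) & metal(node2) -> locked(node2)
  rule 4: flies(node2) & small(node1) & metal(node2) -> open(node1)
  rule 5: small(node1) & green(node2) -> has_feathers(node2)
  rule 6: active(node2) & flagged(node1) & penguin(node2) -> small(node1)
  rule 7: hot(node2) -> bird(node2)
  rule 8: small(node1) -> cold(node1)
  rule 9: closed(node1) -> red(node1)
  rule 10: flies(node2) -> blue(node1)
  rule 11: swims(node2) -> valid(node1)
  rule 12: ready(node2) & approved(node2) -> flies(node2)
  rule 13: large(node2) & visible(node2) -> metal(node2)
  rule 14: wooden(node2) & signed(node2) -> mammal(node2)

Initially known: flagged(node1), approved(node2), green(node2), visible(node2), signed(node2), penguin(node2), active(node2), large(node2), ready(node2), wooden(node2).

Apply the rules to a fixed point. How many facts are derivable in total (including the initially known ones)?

21

Round 1 — rule 6, rule 12, rule 13, rule 14, derive small(node1), flies(node2), metal(node2), mammal(node2).
Round 2 — rule 1, rule 3, rule 4, rule 5, rule 8, rule 10, derive stale(node2), locked(node2), open(node1), has_feathers(node2), cold(node1), blue(node1).
Round 3 — rule 2, derive locked(node1).
Closure: {active(node2), approved(node2), blue(node1), cold(node1), flagged(node1), flies(node2), green(node2), has_feathers(node2), large(node2), locked(node1), locked(node2), mammal(node2), metal(node2), open(node1), penguin(node2), ready(node2), signed(node2), small(node1), stale(node2), visible(node2), wooden(node2)} — 21 facts.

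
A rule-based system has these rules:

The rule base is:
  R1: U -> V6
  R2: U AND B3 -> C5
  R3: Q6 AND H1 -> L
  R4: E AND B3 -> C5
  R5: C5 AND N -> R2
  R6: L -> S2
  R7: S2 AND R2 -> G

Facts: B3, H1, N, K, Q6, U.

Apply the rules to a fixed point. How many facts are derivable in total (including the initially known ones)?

Round 1: R1 [U -> V6]; R2 [U AND B3 -> C5]; R3 [Q6 AND H1 -> L]. New: V6, C5, L.
Round 2: R5 [C5 AND N -> R2]; R6 [L -> S2]. New: R2, S2.
Round 3: R7 [S2 AND R2 -> G]. New: G.
Closure: {B3, C5, G, H1, K, L, N, Q6, R2, S2, U, V6} — 12 facts.

12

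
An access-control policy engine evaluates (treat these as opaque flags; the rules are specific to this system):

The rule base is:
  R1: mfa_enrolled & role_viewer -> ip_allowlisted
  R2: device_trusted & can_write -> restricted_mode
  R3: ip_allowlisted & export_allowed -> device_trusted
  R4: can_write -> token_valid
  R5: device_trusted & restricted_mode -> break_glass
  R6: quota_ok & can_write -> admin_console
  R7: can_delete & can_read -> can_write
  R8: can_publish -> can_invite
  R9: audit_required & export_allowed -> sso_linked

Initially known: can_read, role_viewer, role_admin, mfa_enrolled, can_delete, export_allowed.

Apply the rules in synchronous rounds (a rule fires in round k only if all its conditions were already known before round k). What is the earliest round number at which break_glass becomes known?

4

[1] R1 [mfa_enrolled & role_viewer -> ip_allowlisted]; R7 [can_delete & can_read -> can_write]. ⇒ new: ip_allowlisted, can_write.
[2] R3 [ip_allowlisted & export_allowed -> device_trusted]; R4 [can_write -> token_valid]. ⇒ new: device_trusted, token_valid.
[3] R2 [device_trusted & can_write -> restricted_mode]. ⇒ new: restricted_mode.
[4] R5 [device_trusted & restricted_mode -> break_glass]. ⇒ new: break_glass.
break_glass first appears in round 4.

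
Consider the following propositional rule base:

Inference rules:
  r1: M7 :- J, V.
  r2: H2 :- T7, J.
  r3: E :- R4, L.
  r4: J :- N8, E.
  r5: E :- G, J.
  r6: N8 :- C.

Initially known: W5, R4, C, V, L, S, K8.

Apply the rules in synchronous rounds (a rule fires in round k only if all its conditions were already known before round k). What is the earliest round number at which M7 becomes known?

3

Round 1 — r3, r6, derive E, N8.
Round 2 — r4, derive J.
Round 3 — r1, derive M7.
M7 first appears in round 3.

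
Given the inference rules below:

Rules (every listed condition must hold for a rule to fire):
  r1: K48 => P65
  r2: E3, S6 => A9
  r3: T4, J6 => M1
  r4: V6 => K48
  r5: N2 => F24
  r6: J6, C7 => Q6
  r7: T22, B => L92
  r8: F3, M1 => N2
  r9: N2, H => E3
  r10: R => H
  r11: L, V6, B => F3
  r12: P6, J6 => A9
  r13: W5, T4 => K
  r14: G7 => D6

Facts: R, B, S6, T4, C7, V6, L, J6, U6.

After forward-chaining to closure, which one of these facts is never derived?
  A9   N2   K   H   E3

K

Round 1: r3 [T4, J6 => M1]; r4 [V6 => K48]; r6 [J6, C7 => Q6]; r10 [R => H]; r11 [L, V6, B => F3]. New: M1, K48, Q6, H, F3.
Round 2: r1 [K48 => P65]; r8 [F3, M1 => N2]. New: P65, N2.
Round 3: r5 [N2 => F24]; r9 [N2, H => E3]. New: F24, E3.
Round 4: r2 [E3, S6 => A9]. New: A9.
Derived: E3 (round 3), N2 (round 2), H (round 1), A9 (round 4). K never appears in any round.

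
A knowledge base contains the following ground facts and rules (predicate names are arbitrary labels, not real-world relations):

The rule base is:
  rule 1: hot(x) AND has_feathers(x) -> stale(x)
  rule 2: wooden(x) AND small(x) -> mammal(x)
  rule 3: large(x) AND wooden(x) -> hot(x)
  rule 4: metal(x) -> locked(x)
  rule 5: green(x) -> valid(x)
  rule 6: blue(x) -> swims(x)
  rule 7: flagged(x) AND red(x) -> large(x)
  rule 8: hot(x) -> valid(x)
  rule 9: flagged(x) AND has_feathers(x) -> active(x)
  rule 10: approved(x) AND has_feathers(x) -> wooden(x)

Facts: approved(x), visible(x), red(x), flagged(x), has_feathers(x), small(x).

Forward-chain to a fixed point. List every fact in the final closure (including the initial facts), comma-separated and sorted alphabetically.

active(x), approved(x), flagged(x), has_feathers(x), hot(x), large(x), mammal(x), red(x), small(x), stale(x), valid(x), visible(x), wooden(x)

Round 1: rule 7 [flagged(x) AND red(x) -> large(x)]; rule 9 [flagged(x) AND has_feathers(x) -> active(x)]; rule 10 [approved(x) AND has_feathers(x) -> wooden(x)]. New: large(x), active(x), wooden(x).
Round 2: rule 2 [wooden(x) AND small(x) -> mammal(x)]; rule 3 [large(x) AND wooden(x) -> hot(x)]. New: mammal(x), hot(x).
Round 3: rule 1 [hot(x) AND has_feathers(x) -> stale(x)]; rule 8 [hot(x) -> valid(x)]. New: stale(x), valid(x).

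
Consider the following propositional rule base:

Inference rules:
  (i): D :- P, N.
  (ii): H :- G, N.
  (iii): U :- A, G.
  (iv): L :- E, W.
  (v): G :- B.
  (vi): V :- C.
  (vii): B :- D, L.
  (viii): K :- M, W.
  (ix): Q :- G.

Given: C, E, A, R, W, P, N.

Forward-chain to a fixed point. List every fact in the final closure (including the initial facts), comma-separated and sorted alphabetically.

A, B, C, D, E, G, H, L, N, P, Q, R, U, V, W

Round 1 — (i), (iv), (vi), derive D, L, V.
Round 2 — (vii), derive B.
Round 3 — (v), derive G.
Round 4 — (ii), (iii), (ix), derive H, U, Q.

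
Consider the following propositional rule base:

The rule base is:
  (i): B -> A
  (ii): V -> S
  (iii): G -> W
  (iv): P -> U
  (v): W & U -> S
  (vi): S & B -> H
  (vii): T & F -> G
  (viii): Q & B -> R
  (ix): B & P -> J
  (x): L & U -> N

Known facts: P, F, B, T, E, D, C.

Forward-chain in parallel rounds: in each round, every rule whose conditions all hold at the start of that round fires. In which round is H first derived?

4

Round 1 fires (i), (iv), (vii), (ix), giving A, U, G, J.
Round 2 fires (iii), giving W.
Round 3 fires (v), giving S.
Round 4 fires (vi), giving H.
H first appears in round 4.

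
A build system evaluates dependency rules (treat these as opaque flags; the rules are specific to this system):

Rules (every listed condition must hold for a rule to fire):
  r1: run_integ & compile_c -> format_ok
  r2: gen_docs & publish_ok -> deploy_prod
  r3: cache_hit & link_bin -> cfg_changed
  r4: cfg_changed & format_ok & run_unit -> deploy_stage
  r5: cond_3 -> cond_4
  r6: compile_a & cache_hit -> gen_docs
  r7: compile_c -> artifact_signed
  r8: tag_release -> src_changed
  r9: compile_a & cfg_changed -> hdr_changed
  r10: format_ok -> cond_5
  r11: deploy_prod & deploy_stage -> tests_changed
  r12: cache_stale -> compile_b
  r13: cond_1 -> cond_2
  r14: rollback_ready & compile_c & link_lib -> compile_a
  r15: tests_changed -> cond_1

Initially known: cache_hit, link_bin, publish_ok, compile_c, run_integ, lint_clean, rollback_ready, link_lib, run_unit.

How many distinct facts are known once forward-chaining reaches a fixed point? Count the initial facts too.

21

Round 1: r1 [run_integ & compile_c -> format_ok]; r3 [cache_hit & link_bin -> cfg_changed]; r7 [compile_c -> artifact_signed]; r14 [rollback_ready & compile_c & link_lib -> compile_a]. Adds format_ok, cfg_changed, artifact_signed, compile_a.
Round 2: r4 [cfg_changed & format_ok & run_unit -> deploy_stage]; r6 [compile_a & cache_hit -> gen_docs]; r9 [compile_a & cfg_changed -> hdr_changed]; r10 [format_ok -> cond_5]. Adds deploy_stage, gen_docs, hdr_changed, cond_5.
Round 3: r2 [gen_docs & publish_ok -> deploy_prod]. Adds deploy_prod.
Round 4: r11 [deploy_prod & deploy_stage -> tests_changed]. Adds tests_changed.
Round 5: r15 [tests_changed -> cond_1]. Adds cond_1.
Round 6: r13 [cond_1 -> cond_2]. Adds cond_2.
Closure: {artifact_signed, cache_hit, cfg_changed, compile_a, compile_c, cond_1, cond_2, cond_5, deploy_prod, deploy_stage, format_ok, gen_docs, hdr_changed, link_bin, link_lib, lint_clean, publish_ok, rollback_ready, run_integ, run_unit, tests_changed} — 21 facts.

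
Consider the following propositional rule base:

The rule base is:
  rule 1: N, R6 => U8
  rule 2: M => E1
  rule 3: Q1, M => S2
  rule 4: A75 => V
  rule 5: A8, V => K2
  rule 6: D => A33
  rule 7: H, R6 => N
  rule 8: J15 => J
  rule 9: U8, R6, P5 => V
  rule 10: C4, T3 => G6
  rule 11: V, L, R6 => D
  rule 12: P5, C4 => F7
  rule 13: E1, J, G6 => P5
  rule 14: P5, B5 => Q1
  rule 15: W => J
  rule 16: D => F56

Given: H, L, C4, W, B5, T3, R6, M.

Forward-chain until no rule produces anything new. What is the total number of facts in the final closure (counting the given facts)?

Round 1 — rule 2, rule 7, rule 10, rule 15, derive E1, N, G6, J.
Round 2 — rule 1, rule 13, derive U8, P5.
Round 3 — rule 9, rule 12, rule 14, derive V, F7, Q1.
Round 4 — rule 3, rule 11, derive S2, D.
Round 5 — rule 6, rule 16, derive A33, F56.
Closure: {A33, B5, C4, D, E1, F56, F7, G6, H, J, L, M, N, P5, Q1, R6, S2, T3, U8, V, W} — 21 facts.

21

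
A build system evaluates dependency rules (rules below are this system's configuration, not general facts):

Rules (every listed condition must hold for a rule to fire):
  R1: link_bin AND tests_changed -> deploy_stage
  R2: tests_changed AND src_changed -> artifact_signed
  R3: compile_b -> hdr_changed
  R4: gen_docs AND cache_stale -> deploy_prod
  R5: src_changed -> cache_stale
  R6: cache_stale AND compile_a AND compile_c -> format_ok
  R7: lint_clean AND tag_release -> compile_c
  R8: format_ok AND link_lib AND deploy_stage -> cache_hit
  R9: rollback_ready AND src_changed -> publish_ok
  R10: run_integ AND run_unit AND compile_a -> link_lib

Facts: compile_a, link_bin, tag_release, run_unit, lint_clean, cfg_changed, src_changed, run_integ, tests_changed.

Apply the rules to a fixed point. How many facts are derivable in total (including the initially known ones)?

Round 1 — R1, R2, R5, R7, R10, derive deploy_stage, artifact_signed, cache_stale, compile_c, link_lib.
Round 2 — R6, derive format_ok.
Round 3 — R8, derive cache_hit.
Closure: {artifact_signed, cache_hit, cache_stale, cfg_changed, compile_a, compile_c, deploy_stage, format_ok, link_bin, link_lib, lint_clean, run_integ, run_unit, src_changed, tag_release, tests_changed} — 16 facts.

16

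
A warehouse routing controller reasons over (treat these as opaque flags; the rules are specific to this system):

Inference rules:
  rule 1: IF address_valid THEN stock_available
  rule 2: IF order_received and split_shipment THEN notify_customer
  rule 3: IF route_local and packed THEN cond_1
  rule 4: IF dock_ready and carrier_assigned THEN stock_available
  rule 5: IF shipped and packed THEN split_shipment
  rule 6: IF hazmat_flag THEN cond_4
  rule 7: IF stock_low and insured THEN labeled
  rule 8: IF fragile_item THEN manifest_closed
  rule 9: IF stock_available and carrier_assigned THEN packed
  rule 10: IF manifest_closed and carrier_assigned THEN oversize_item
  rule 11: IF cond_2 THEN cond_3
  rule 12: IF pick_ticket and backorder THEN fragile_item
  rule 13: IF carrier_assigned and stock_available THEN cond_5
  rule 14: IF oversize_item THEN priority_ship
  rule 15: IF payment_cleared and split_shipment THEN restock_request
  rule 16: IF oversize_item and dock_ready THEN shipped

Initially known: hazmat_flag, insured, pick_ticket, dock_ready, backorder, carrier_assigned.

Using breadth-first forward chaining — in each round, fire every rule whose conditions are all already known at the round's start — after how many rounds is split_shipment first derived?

Round 1 — rule 4, rule 6, rule 12, derive stock_available, cond_4, fragile_item.
Round 2 — rule 8, rule 9, rule 13, derive manifest_closed, packed, cond_5.
Round 3 — rule 10, derive oversize_item.
Round 4 — rule 14, rule 16, derive priority_ship, shipped.
Round 5 — rule 5, derive split_shipment.
split_shipment first appears in round 5.

5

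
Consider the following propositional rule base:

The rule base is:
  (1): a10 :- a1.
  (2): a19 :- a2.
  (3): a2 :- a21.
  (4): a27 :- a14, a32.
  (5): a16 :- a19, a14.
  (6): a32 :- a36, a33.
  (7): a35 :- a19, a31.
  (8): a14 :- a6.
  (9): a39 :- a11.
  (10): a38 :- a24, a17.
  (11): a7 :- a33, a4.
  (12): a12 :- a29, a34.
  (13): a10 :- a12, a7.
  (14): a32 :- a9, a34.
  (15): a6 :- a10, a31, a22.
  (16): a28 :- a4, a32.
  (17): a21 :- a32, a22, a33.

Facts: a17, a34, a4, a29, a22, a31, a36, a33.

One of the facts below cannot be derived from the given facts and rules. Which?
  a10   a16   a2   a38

Round 1: (6) [a32 :- a36, a33.]; (11) [a7 :- a33, a4.]; (12) [a12 :- a29, a34.]. Adds a32, a7, a12.
Round 2: (13) [a10 :- a12, a7.]; (16) [a28 :- a4, a32.]; (17) [a21 :- a32, a22, a33.]. Adds a10, a28, a21.
Round 3: (3) [a2 :- a21.]; (15) [a6 :- a10, a31, a22.]. Adds a2, a6.
Round 4: (2) [a19 :- a2.]; (8) [a14 :- a6.]. Adds a19, a14.
Round 5: (4) [a27 :- a14, a32.]; (5) [a16 :- a19, a14.]; (7) [a35 :- a19, a31.]. Adds a27, a16, a35.
Derived: a16 (round 5), a2 (round 3), a10 (round 2). a38 never appears in any round.

a38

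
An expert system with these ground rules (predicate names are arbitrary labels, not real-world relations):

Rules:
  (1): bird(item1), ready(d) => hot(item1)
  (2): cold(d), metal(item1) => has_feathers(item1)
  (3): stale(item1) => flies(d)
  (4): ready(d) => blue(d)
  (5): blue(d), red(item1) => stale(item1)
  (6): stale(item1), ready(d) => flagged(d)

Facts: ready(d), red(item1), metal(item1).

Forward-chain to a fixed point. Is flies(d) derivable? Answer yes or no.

Round 1: (4) [ready(d) => blue(d)]. New: blue(d).
Round 2: (5) [blue(d), red(item1) => stale(item1)]. New: stale(item1).
Round 3: (3) [stale(item1) => flies(d)]; (6) [stale(item1), ready(d) => flagged(d)]. New: flies(d), flagged(d).
flies(d) appears in round 3, so it is derivable.

yes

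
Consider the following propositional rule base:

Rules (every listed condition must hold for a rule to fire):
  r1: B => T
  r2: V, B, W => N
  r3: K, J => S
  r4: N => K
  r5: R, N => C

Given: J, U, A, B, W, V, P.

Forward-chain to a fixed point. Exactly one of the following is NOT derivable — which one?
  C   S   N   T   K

C

Round 1: r1 [B => T]; r2 [V, B, W => N]. Adds T, N.
Round 2: r4 [N => K]. Adds K.
Round 3: r3 [K, J => S]. Adds S.
Derived: K (round 2), S (round 3), T (round 1), N (round 1). C never appears in any round.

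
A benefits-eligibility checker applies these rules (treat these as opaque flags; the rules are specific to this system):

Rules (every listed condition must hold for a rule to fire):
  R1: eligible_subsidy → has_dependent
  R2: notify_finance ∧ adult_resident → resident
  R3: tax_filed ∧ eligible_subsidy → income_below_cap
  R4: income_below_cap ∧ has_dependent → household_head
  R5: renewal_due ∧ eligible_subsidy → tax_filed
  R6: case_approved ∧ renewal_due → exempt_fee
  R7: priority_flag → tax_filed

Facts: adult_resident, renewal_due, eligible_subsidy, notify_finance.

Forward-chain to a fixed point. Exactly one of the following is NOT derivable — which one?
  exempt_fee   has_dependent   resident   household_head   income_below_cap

Round 1 — R1, R2, R5, derive has_dependent, resident, tax_filed.
Round 2 — R3, derive income_below_cap.
Round 3 — R4, derive household_head.
Derived: resident (round 1), household_head (round 3), income_below_cap (round 2), has_dependent (round 1). exempt_fee never appears in any round.

exempt_fee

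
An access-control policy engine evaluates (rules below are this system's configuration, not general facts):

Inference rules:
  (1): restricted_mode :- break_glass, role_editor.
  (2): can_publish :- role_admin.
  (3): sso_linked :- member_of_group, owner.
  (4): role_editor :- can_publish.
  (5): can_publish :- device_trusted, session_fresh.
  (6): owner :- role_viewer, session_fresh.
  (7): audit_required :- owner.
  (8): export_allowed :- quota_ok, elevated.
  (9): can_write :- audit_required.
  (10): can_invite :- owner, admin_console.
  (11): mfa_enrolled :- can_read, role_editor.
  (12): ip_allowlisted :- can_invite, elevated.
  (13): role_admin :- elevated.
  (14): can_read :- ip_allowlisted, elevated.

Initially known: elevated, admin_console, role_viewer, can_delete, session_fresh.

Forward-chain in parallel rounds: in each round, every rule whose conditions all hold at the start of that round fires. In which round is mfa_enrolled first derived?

5

Round 1: (6) [owner :- role_viewer, session_fresh.]; (13) [role_admin :- elevated.]. New: owner, role_admin.
Round 2: (2) [can_publish :- role_admin.]; (7) [audit_required :- owner.]; (10) [can_invite :- owner, admin_console.]. New: can_publish, audit_required, can_invite.
Round 3: (4) [role_editor :- can_publish.]; (9) [can_write :- audit_required.]; (12) [ip_allowlisted :- can_invite, elevated.]. New: role_editor, can_write, ip_allowlisted.
Round 4: (14) [can_read :- ip_allowlisted, elevated.]. New: can_read.
Round 5: (11) [mfa_enrolled :- can_read, role_editor.]. New: mfa_enrolled.
mfa_enrolled first appears in round 5.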